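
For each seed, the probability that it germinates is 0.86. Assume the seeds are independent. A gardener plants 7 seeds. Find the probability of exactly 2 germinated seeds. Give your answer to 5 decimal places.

0.00084

X ~ Binomial(n=7, p=0.86).
P(X=2) = C(7,2) · p^2 · (1−p)^5
= 21 · 0.7396 · 5.3782e-05 = 0.0008353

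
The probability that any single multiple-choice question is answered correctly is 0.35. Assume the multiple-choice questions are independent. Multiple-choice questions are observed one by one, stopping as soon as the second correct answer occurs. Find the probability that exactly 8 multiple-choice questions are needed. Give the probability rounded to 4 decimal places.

0.0647

Y = trial on which the second success occurs; negative binomial, r=2, p=0.35.
P(Y=8) = C(7,1) · p^2 · (1−p)^6
= 7 · 0.1225 · 0.075419 = 0.064672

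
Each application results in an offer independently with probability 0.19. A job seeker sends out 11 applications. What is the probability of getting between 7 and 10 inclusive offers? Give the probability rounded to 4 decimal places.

X ~ Binomial(11, 0.19); P(7 ≤ X ≤ 10) = Σ C(11,k) p^k (1−p)^(11−k) over k:
  k=7: C(11,7)·0.19^7·0.81^4 = 0.001270
  k=8: C(11,8)·0.19^8·0.81^3 = 0.000149
  k=9: C(11,9)·0.19^9·0.81^2 = 0.000012
  k=10: C(11,10)·0.19^10·0.81^1 = 0.000001
Total = 0.001431

0.0014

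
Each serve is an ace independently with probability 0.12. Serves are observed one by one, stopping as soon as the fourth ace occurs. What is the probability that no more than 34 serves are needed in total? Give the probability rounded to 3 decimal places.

0.595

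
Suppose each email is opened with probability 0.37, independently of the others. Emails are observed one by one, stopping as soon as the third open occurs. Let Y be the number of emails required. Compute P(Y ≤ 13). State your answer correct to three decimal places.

0.912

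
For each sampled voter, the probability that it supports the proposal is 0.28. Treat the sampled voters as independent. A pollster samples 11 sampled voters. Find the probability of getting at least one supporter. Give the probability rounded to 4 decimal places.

0.9730

P(at least one) = 1 − P(none) = 1 − (1 − 0.28)^11
= 1 − 0.026956 = 0.973044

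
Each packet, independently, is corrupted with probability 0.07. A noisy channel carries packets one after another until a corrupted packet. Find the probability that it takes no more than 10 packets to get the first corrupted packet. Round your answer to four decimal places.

0.5160

Y = number of packets to the first success; geometric, p = 0.07.
P(Y ≤ 10) = 1 − (1−p)^10 = 1 − 0.483982 = 0.516018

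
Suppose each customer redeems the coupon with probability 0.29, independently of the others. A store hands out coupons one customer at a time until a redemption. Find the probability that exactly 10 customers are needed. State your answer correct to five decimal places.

Geometric (trials to first success), p = 0.29.
P(Y = 10) = (1−p)^9 · p = 0.045849 · 0.29 = 0.0132961

0.01330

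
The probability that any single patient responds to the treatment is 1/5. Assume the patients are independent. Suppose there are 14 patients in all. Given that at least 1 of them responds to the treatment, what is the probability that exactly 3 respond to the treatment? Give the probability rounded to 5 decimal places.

X ~ Binomial(14, 0.20). Want P(X=3 | X≥1) = P(X=3) / P(X≥1).
P(X=3) = C(14,3)·0.20^3·0.80^11 = 0.2501389
P(X≥1) = 1 − 0.0439805 = 0.9560195
Ratio = 0.2501389 / 0.9560195 = 0.2616462

0.26165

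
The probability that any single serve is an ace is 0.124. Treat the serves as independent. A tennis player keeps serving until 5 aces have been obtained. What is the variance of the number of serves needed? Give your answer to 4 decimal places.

Y = total serves until the fifth success; negative binomial with r=5, p=0.124.
Var(Y) = r(1−p)/p² = 5·0.876 / 0.124² = 284.859521

284.8595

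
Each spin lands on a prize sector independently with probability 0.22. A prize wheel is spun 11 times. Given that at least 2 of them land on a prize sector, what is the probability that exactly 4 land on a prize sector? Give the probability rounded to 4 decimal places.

X ~ Binomial(11, 0.22). Want P(X=4 | X≥2) = P(X=4) / P(X≥2).
P(X=4) = C(11,4)·0.22^4·0.78^7 = 0.135790
P(X≥2) = 1 − 0.065019 − 0.201726 = 0.733255
Ratio = 0.135790 / 0.733255 = 0.185188

0.1852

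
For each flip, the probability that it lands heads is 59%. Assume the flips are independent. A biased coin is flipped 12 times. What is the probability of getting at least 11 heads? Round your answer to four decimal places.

0.0166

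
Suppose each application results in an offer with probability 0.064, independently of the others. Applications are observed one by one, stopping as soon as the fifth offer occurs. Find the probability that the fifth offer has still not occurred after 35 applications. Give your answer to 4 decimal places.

0.9297

Needing more than 35 applications ⇔ fewer than 5 successes in the first 35. With X ~ Binomial(35, 0.064), P(Y > 35) = P(X ≤ 4).
  k=0: C(35,0)·0.064^0·0.936^35 = 0.098777
  k=1: C(35,1)·0.064^1·0.936^34 = 0.236389
  k=2: C(35,2)·0.064^2·0.936^33 = 0.274777
  k=3: C(35,3)·0.064^3·0.936^32 = 0.206670
  k=4: C(35,4)·0.064^4·0.936^31 = 0.113050
P(X ≤ 4) = 0.929662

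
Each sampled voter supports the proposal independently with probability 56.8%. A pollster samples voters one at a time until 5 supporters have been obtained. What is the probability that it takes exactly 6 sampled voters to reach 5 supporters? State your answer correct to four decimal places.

Y = trial on which the fifth success occurs; negative binomial, r=5, p=0.568.
P(Y=6) = C(5,4) · p^5 · (1−p)^1
= 5 · 0.059121 · 0.432 = 0.127701

0.1277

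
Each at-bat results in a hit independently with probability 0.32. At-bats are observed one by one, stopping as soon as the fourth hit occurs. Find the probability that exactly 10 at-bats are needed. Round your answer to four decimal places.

0.0871

Y = trial on which the fourth success occurs; negative binomial, r=4, p=0.32.
P(Y=10) = C(9,3) · p^4 · (1−p)^6
= 84 · 0.010486 · 0.098867 = 0.087083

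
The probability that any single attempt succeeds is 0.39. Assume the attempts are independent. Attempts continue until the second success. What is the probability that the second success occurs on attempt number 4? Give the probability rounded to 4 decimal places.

0.1698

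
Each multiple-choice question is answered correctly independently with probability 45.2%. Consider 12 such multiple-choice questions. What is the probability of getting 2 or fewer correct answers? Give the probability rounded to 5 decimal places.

0.04093

X ~ Binomial(12, 0.452); P(X ≤ 2) = Σ C(12,k) p^k (1−p)^(12−k) over k:
  k=0: C(12,0)·0.452^0·0.548^12 = 0.0007334
  k=1: C(12,1)·0.452^1·0.548^11 = 0.0072595
  k=2: C(12,2)·0.452^2·0.548^10 = 0.0329326
Total = 0.0409256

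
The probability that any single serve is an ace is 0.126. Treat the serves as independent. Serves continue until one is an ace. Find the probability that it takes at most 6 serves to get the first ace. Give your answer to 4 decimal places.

0.5543

Y = number of serves to the first success; geometric, p = 0.126.
P(Y ≤ 6) = 1 − (1−p)^6 = 1 − 0.445727 = 0.554273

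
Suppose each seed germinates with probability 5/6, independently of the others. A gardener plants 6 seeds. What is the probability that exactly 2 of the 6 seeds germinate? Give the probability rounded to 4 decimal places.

X ~ Binomial(n=6, p=0.833333).
P(X=2) = C(6,2) · p^2 · (1−p)^4
= 15 · 0.69444 · 0.0007716 = 0.008038

0.0080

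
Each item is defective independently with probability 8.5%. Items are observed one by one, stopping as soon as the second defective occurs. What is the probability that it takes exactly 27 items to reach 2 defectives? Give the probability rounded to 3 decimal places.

0.020

Y = trial on which the second success occurs; negative binomial, r=2, p=0.085.
P(Y=27) = C(26,1) · p^2 · (1−p)^25
= 26 · 0.007225 · 0.10852 = 0.02039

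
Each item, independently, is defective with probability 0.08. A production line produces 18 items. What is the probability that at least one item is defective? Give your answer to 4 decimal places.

P(at least one) = 1 − P(none) = 1 − (1 − 0.08)^18
= 1 − 0.222936 = 0.777064

0.7771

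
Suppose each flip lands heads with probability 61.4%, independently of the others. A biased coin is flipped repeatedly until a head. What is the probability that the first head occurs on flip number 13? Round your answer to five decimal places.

0.00001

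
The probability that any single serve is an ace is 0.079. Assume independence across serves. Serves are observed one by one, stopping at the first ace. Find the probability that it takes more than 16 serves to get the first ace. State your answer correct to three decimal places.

0.268

Y = number of serves to the first success; geometric, p = 0.079.
P(Y > 16) = P(first 16 all fail) = (1−p)^16 = 0.26801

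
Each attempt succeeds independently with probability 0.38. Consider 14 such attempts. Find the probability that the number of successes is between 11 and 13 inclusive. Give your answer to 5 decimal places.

X ~ Binomial(14, 0.38); P(11 ≤ X ≤ 13) = Σ C(14,k) p^k (1−p)^(14−k) over k:
  k=11: C(14,11)·0.38^11·0.62^3 = 0.0020696
  k=12: C(14,12)·0.38^12·0.62^2 = 0.0003171
  k=13: C(14,13)·0.38^13·0.62^1 = 0.0000299
Total = 0.0024167

0.00242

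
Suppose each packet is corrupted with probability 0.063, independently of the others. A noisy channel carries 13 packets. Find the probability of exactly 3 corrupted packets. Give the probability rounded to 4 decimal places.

X ~ Binomial(n=13, p=0.063).
P(X=3) = C(13,3) · p^3 · (1−p)^10
= 286 · 0.00025005 · 0.52167 = 0.037306

0.0373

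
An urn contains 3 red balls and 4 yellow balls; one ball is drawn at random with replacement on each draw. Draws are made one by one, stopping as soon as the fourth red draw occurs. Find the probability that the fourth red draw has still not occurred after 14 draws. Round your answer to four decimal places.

Needing more than 14 draws ⇔ fewer than 4 successes in the first 14. With X ~ Binomial(14, 0.428571), P(Y > 14) = P(X ≤ 3).
  k=0: C(14,0)·0.428571^0·0.571429^14 = 0.000396
  k=1: C(14,1)·0.428571^1·0.571429^13 = 0.004156
  k=2: C(14,2)·0.428571^2·0.571429^12 = 0.020260
  k=3: C(14,3)·0.428571^3·0.571429^11 = 0.060779
P(X ≤ 3) = 0.085590

0.0856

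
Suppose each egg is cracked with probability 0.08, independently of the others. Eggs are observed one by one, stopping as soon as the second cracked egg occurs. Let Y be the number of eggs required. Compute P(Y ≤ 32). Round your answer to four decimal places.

0.7376

Finishing within 32 eggs ⇔ at least 2 successes in the first 32. With X ~ Binomial(32, 0.08), P(Y ≤ 32) = 1 − P(X ≤ 1).
  k=0: C(32,0)·0.08^0·0.92^32 = 0.069376
  k=1: C(32,1)·0.08^1·0.92^31 = 0.193047
1 − 0.262423 = 0.737577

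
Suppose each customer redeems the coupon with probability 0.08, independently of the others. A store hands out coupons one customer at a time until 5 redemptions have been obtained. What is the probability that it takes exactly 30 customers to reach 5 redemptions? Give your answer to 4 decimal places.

0.0097

Y = trial on which the fifth success occurs; negative binomial, r=5, p=0.08.
P(Y=30) = C(29,4) · p^5 · (1−p)^25
= 23751 · 3.2768e-06 · 0.12436 = 0.009679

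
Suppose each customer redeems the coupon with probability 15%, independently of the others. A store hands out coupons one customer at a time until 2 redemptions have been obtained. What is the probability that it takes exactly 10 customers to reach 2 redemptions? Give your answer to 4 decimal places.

Y = trial on which the second success occurs; negative binomial, r=2, p=0.15.
P(Y=10) = C(9,1) · p^2 · (1−p)^8
= 9 · 0.0225 · 0.27249 = 0.055179

0.0552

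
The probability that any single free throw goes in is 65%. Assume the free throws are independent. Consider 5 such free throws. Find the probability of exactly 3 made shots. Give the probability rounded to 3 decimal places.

0.336

X ~ Binomial(n=5, p=0.65).
P(X=3) = C(5,3) · p^3 · (1−p)^2
= 10 · 0.27463 · 0.1225 = 0.33642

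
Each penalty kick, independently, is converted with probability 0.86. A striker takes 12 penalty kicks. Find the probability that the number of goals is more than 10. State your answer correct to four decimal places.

X ~ Binomial(12, 0.86); P(X ≥ 11) = Σ C(12,k) p^k (1−p)^(12−k) over k:
  k=11: C(12,11)·0.86^11·0.14^1 = 0.319737
  k=12: C(12,12)·0.86^12·0.14^0 = 0.163675
Total = 0.483411

0.4834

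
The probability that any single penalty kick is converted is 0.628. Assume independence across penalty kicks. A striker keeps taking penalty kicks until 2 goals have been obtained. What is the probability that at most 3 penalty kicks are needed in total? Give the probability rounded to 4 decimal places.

Finishing within 3 penalty kicks ⇔ at least 2 successes in the first 3. With X ~ Binomial(3, 0.628), P(Y ≤ 3) = 1 − P(X ≤ 1).
  k=0: C(3,0)·0.628^0·0.372^3 = 0.051479
  k=1: C(3,1)·0.628^1·0.372^2 = 0.260715
1 − 0.312194 = 0.687806

0.6878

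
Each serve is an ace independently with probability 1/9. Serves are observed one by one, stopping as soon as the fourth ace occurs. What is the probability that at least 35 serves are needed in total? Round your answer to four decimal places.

0.4686

Needing more than 34 serves ⇔ fewer than 4 successes in the first 34. With X ~ Binomial(34, 0.111111), P(Y > 34) = P(X ≤ 3).
  k=0: C(34,0)·0.111111^0·0.888889^34 = 0.018231
  k=1: C(34,1)·0.111111^1·0.888889^33 = 0.077482
  k=2: C(34,2)·0.111111^2·0.888889^32 = 0.159807
  k=3: C(34,3)·0.111111^3·0.888889^31 = 0.213077
P(X ≤ 3) = 0.468598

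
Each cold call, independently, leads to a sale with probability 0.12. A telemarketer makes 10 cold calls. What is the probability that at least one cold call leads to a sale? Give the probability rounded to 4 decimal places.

P(at least one) = 1 − P(none) = 1 − (1 − 0.12)^10
= 1 − 0.278501 = 0.721499

0.7215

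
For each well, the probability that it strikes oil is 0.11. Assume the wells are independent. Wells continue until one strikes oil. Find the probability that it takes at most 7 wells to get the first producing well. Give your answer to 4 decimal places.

0.5577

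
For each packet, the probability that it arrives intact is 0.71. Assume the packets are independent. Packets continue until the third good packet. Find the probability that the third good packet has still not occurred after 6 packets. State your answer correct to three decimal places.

Needing more than 6 packets ⇔ fewer than 3 successes in the first 6. With X ~ Binomial(6, 0.71), P(Y > 6) = P(X ≤ 2).
  k=0: C(6,0)·0.71^0·0.29^6 = 0.00059
  k=1: C(6,1)·0.71^1·0.29^5 = 0.00874
  k=2: C(6,2)·0.71^2·0.29^4 = 0.05348
P(X ≤ 2) = 0.06281

0.063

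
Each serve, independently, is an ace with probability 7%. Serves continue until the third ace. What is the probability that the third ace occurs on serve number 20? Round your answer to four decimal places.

0.0171

Y = trial on which the third success occurs; negative binomial, r=3, p=0.07.
P(Y=20) = C(19,2) · p^3 · (1−p)^17
= 171 · 0.000343 · 0.29121 = 0.017080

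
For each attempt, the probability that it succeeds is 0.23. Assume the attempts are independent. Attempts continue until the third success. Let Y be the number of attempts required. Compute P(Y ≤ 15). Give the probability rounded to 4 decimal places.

Finishing within 15 attempts ⇔ at least 3 successes in the first 15. With X ~ Binomial(15, 0.23), P(Y ≤ 15) = 1 − P(X ≤ 2).
  k=0: C(15,0)·0.23^0·0.77^15 = 0.019832
  k=1: C(15,1)·0.23^1·0.77^14 = 0.088857
  k=2: C(15,2)·0.23^2·0.77^13 = 0.185791
1 − 0.294479 = 0.705521

0.7055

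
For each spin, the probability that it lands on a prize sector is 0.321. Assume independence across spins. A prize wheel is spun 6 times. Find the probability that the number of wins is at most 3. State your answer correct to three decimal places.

0.912

X ~ Binomial(6, 0.321); P(X ≤ 3) = Σ C(6,k) p^k (1−p)^(6−k) over k:
  k=0: C(6,0)·0.321^0·0.679^6 = 0.09800
  k=1: C(6,1)·0.321^1·0.679^5 = 0.27797
  k=2: C(6,2)·0.321^2·0.679^4 = 0.32853
  k=3: C(6,3)·0.321^3·0.679^3 = 0.20709
Total = 0.91159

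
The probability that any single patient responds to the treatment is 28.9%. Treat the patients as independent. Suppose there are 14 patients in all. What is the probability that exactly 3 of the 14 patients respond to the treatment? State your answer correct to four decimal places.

0.2062

X ~ Binomial(n=14, p=0.289).
P(X=3) = C(14,3) · p^3 · (1−p)^11
= 364 · 0.024138 · 0.023473 = 0.206234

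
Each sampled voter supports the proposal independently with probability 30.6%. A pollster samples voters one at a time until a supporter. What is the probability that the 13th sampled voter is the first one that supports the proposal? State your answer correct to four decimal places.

0.0038

Geometric (trials to first success), p = 0.306.
P(Y = 13) = (1−p)^12 · p = 0.012483 · 0.306 = 0.003820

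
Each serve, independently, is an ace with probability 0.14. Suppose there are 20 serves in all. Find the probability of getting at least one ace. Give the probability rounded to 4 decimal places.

0.9510

P(at least one) = 1 − P(none) = 1 − (1 − 0.14)^20
= 1 − 0.048974 = 0.951026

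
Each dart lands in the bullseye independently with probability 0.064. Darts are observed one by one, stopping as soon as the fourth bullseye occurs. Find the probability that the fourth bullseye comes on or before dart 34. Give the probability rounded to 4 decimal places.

0.1705

Finishing within 34 darts ⇔ at least 4 successes in the first 34. With X ~ Binomial(34, 0.064), P(Y ≤ 34) = 1 − P(X ≤ 3).
  k=0: C(34,0)·0.064^0·0.936^34 = 0.105531
  k=1: C(34,1)·0.064^1·0.936^33 = 0.245336
  k=2: C(34,2)·0.064^2·0.936^32 = 0.276790
  k=3: C(34,3)·0.064^3·0.936^31 = 0.201875
1 − 0.829532 = 0.170468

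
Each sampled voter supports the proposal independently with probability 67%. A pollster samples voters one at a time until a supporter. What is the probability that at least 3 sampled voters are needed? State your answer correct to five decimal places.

0.10890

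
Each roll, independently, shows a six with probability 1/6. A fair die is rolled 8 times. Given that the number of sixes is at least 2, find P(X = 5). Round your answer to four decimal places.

0.0105

X ~ Binomial(8, 0.166667). Want P(X=5 | X≥2) = P(X=5) / P(X≥2).
P(X=5) = C(8,5)·0.166667^5·0.833333^3 = 0.004168
P(X≥2) = 1 − 0.232568 − 0.372109 = 0.395323
Ratio = 0.004168 / 0.395323 = 0.010542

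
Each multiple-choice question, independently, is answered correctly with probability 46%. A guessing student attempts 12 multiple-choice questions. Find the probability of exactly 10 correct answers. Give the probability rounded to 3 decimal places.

X ~ Binomial(n=12, p=0.46).
P(X=10) = C(12,10) · p^10 · (1−p)^2
= 66 · 0.00042421 · 0.2916 = 0.00816

0.008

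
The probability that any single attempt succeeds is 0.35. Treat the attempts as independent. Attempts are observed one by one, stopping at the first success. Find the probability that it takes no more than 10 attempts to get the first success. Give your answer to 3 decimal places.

0.987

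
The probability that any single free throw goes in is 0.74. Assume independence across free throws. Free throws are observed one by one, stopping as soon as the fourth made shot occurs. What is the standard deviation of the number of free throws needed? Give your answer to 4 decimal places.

1.3781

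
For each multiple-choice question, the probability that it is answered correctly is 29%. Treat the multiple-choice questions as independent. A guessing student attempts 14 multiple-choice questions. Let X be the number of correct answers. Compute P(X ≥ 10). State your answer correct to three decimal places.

X ~ Binomial(14, 0.29); P(X ≥ 10) = Σ C(14,k) p^k (1−p)^(14−k) over k:
  k=10: C(14,10)·0.29^10·0.71^4 = 0.00107
  k=11: C(14,11)·0.29^11·0.71^3 = 0.00016
  k=12: C(14,12)·0.29^12·0.71^2 = 0.00002
  k=13: C(14,13)·0.29^13·0.71^1 = 0.00000
  k=14: C(14,14)·0.29^14·0.71^0 = 0.00000
Total = 0.00125

0.001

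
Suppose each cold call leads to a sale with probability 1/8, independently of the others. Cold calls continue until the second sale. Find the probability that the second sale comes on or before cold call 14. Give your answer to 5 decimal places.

0.53737

Finishing within 14 cold calls ⇔ at least 2 successes in the first 14. With X ~ Binomial(14, 0.125), P(Y ≤ 14) = 1 − P(X ≤ 1).
  k=0: C(14,0)·0.125^0·0.875^14 = 0.1542101
  k=1: C(14,1)·0.125^1·0.875^13 = 0.3084201
1 − 0.4626302 = 0.5373698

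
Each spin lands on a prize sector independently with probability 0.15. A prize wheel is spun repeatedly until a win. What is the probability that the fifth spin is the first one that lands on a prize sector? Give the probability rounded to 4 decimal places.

Geometric (trials to first success), p = 0.15.
P(Y = 5) = (1−p)^4 · p = 0.52201 · 0.15 = 0.078301

0.0783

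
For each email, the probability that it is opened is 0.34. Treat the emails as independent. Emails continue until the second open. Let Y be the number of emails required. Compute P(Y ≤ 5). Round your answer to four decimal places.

0.5522

Finishing within 5 emails ⇔ at least 2 successes in the first 5. With X ~ Binomial(5, 0.34), P(Y ≤ 5) = 1 − P(X ≤ 1).
  k=0: C(5,0)·0.34^0·0.66^5 = 0.125233
  k=1: C(5,1)·0.34^1·0.66^4 = 0.322571
1 − 0.447804 = 0.552196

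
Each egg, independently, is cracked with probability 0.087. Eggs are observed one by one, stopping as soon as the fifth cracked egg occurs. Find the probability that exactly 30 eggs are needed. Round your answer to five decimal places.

Y = trial on which the fifth success occurs; negative binomial, r=5, p=0.087.
P(Y=30) = C(29,4) · p^5 · (1−p)^25
= 23751 · 4.9842e-06 · 0.10275 = 0.0121632

0.01216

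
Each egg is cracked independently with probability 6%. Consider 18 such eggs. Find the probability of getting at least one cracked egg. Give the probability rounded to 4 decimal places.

0.6717

P(at least one) = 1 − P(none) = 1 − (1 − 0.06)^18
= 1 − 0.328323 = 0.671677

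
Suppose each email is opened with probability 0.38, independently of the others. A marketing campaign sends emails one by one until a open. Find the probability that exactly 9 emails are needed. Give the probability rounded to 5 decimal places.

0.00830

Geometric (trials to first success), p = 0.38.
P(Y = 9) = (1−p)^8 · p = 0.021834 · 0.38 = 0.0082969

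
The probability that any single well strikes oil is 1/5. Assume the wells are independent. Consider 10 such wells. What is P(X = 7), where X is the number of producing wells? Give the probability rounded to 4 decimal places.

X ~ Binomial(n=10, p=0.20).
P(X=7) = C(10,7) · p^7 · (1−p)^3
= 120 · 1.28e-05 · 0.512 = 0.000786

0.0008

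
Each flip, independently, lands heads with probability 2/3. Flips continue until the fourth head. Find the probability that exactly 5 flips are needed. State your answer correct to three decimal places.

0.263

Y = trial on which the fourth success occurs; negative binomial, r=4, p=0.666667.
P(Y=5) = C(4,3) · p^4 · (1−p)^1
= 4 · 0.19753 · 0.33333 = 0.26337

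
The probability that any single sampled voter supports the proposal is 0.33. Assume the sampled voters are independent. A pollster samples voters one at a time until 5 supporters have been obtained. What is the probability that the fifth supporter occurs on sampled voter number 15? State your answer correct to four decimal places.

Y = trial on which the fifth success occurs; negative binomial, r=5, p=0.33.
P(Y=15) = C(14,4) · p^5 · (1−p)^10
= 1001 · 0.0039135 · 0.018228 = 0.071409

0.0714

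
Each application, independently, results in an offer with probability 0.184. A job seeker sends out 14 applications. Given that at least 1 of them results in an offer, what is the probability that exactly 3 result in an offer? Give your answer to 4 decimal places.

0.2571

X ~ Binomial(14, 0.184). Want P(X=3 | X≥1) = P(X=3) / P(X≥1).
P(X=3) = C(14,3)·0.184^3·0.816^11 = 0.242185
P(X≥1) = 1 − 0.058031 = 0.941969
Ratio = 0.242185 / 0.941969 = 0.257105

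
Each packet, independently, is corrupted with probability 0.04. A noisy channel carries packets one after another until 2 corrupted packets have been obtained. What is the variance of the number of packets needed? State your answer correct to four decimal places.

1200.0000

Y = total packets until the second success; negative binomial with r=2, p=0.04.
Var(Y) = r(1−p)/p² = 2·0.96 / 0.04² = 1200.000000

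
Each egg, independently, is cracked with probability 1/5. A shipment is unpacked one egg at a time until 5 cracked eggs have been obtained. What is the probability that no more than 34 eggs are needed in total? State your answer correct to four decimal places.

Finishing within 34 eggs ⇔ at least 5 successes in the first 34. With X ~ Binomial(34, 0.20), P(Y ≤ 34) = 1 − P(X ≤ 4).
  k=0: C(34,0)·0.20^0·0.80^34 = 0.000507
  k=1: C(34,1)·0.20^1·0.80^33 = 0.004310
  k=2: C(34,2)·0.20^2·0.80^32 = 0.017779
  k=3: C(34,3)·0.20^3·0.80^31 = 0.047410
  k=4: C(34,4)·0.20^4·0.80^30 = 0.091857
1 − 0.161863 = 0.838137

0.8381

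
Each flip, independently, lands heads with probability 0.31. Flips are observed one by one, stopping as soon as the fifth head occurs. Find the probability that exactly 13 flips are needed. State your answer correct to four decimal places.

Y = trial on which the fifth success occurs; negative binomial, r=5, p=0.31.
P(Y=13) = C(12,4) · p^5 · (1−p)^8
= 495 · 0.0028629 · 0.05138 = 0.072813

0.0728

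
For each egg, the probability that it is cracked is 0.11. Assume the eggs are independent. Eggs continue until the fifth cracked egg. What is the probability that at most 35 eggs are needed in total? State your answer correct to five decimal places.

0.33990

Finishing within 35 eggs ⇔ at least 5 successes in the first 35. With X ~ Binomial(35, 0.11), P(Y ≤ 35) = 1 − P(X ≤ 4).
  k=0: C(35,0)·0.11^0·0.89^35 = 0.0169297
  k=1: C(35,1)·0.11^1·0.89^34 = 0.0732354
  k=2: C(35,2)·0.11^2·0.89^33 = 0.1538766
  k=3: C(35,3)·0.11^3·0.89^32 = 0.2092030
  k=4: C(35,4)·0.11^4·0.89^31 = 0.2068524
1 − 0.6600971 = 0.3399029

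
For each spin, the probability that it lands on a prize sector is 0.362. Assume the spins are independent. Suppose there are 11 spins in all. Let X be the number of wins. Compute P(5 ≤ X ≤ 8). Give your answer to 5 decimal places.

0.36077

X ~ Binomial(11, 0.362); P(5 ≤ X ≤ 8) = Σ C(11,k) p^k (1−p)^(11−k) over k:
  k=5: C(11,5)·0.362^5·0.638^6 = 0.1936908
  k=6: C(11,6)·0.362^6·0.638^5 = 0.1098998
  k=7: C(11,7)·0.362^7·0.638^4 = 0.0445407
  k=8: C(11,8)·0.362^8·0.638^3 = 0.0126361
Total = 0.3607673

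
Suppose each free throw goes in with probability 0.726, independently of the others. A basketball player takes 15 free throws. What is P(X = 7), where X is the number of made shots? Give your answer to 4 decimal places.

X ~ Binomial(n=15, p=0.726).
P(X=7) = C(15,7) · p^7 · (1−p)^8
= 6435 · 0.10631 · 3.1769e-05 = 0.021732

0.0217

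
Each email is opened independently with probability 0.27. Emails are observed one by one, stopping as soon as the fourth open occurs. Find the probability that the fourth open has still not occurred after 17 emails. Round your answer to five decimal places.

0.28628

Needing more than 17 emails ⇔ fewer than 4 successes in the first 17. With X ~ Binomial(17, 0.27), P(Y > 17) = P(X ≤ 3).
  k=0: C(17,0)·0.27^0·0.73^17 = 0.0047478
  k=1: C(17,1)·0.27^1·0.73^16 = 0.0298523
  k=2: C(17,2)·0.27^2·0.73^15 = 0.0883302
  k=3: C(17,3)·0.27^3·0.73^14 = 0.1633504
P(X ≤ 3) = 0.2862807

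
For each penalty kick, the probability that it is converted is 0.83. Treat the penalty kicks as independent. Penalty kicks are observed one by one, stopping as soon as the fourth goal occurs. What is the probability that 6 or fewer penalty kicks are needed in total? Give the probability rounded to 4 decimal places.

Finishing within 6 penalty kicks ⇔ at least 4 successes in the first 6. With X ~ Binomial(6, 0.83), P(Y ≤ 6) = 1 − P(X ≤ 3).
  k=0: C(6,0)·0.83^0·0.17^6 = 0.000024
  k=1: C(6,1)·0.83^1·0.17^5 = 0.000707
  k=2: C(6,2)·0.83^2·0.17^4 = 0.008631
  k=3: C(6,3)·0.83^3·0.17^3 = 0.056184
1 − 0.065546 = 0.934454

0.9345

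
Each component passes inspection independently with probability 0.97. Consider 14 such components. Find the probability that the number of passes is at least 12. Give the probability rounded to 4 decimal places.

X ~ Binomial(14, 0.97); P(X ≥ 12) = Σ C(14,k) p^k (1−p)^(14−k) over k:
  k=12: C(14,12)·0.97^12·0.03^2 = 0.056826
  k=13: C(14,13)·0.97^13·0.03^1 = 0.282671
  k=14: C(14,14)·0.97^14·0.03^0 = 0.652836
Total = 0.992333

0.9923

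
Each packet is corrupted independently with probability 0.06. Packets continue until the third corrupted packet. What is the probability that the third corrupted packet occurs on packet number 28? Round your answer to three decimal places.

Y = trial on which the third success occurs; negative binomial, r=3, p=0.06.
P(Y=28) = C(27,2) · p^3 · (1−p)^25
= 351 · 0.000216 · 0.21291 = 0.01614

0.016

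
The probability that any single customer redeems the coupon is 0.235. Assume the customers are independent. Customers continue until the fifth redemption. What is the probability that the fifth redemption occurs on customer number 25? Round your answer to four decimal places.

0.0359

Y = trial on which the fifth success occurs; negative binomial, r=5, p=0.235.
P(Y=25) = C(24,4) · p^5 · (1−p)^20
= 10626 · 0.0007167 · 0.0047123 = 0.035887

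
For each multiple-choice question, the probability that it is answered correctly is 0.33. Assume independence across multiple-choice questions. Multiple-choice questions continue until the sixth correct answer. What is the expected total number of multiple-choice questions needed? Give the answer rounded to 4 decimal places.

Y = total multiple-choice questions until the sixth success; negative binomial with r=6, p=0.33.
E[Y] = r / p = 6 / 0.33 = 18.181818

18.1818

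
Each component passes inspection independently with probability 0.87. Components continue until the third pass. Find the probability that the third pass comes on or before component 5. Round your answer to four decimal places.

Finishing within 5 components ⇔ at least 3 successes in the first 5. With X ~ Binomial(5, 0.87), P(Y ≤ 5) = 1 − P(X ≤ 2).
  k=0: C(5,0)·0.87^0·0.13^5 = 0.000037
  k=1: C(5,1)·0.87^1·0.13^4 = 0.001242
  k=2: C(5,2)·0.87^2·0.13^3 = 0.016629
1 − 0.017909 = 0.982091

0.9821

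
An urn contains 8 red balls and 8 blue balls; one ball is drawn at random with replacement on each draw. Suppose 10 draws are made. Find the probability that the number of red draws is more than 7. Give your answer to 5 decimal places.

X ~ Binomial(10, 0.50); P(X ≥ 8) = Σ C(10,k) p^k (1−p)^(10−k) over k:
  k=8: C(10,8)·0.50^8·0.50^2 = 0.0439453
  k=9: C(10,9)·0.50^9·0.50^1 = 0.0097656
  k=10: C(10,10)·0.50^10·0.50^0 = 0.0009766
Total = 0.0546875

0.05469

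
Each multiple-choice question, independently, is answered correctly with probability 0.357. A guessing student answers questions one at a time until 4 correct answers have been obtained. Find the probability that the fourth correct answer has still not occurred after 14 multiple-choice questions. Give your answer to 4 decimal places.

0.2047

Needing more than 14 multiple-choice questions ⇔ fewer than 4 successes in the first 14. With X ~ Binomial(14, 0.357), P(Y > 14) = P(X ≤ 3).
  k=0: C(14,0)·0.357^0·0.643^14 = 0.002065
  k=1: C(14,1)·0.357^1·0.643^13 = 0.016052
  k=2: C(14,2)·0.357^2·0.643^12 = 0.057931
  k=3: C(14,3)·0.357^3·0.643^11 = 0.128655
P(X ≤ 3) = 0.204703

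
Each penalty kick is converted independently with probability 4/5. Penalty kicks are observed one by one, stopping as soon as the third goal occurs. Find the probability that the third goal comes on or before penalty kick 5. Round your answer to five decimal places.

0.94208

Finishing within 5 penalty kicks ⇔ at least 3 successes in the first 5. With X ~ Binomial(5, 0.80), P(Y ≤ 5) = 1 − P(X ≤ 2).
  k=0: C(5,0)·0.80^0·0.20^5 = 0.0003200
  k=1: C(5,1)·0.80^1·0.20^4 = 0.0064000
  k=2: C(5,2)·0.80^2·0.20^3 = 0.0512000
1 − 0.0579200 = 0.9420800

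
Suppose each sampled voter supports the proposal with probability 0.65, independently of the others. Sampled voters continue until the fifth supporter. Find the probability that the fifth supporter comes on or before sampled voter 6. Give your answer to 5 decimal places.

Finishing within 6 sampled voters ⇔ at least 5 successes in the first 6. With X ~ Binomial(6, 0.65), P(Y ≤ 6) = 1 − P(X ≤ 4).
  k=0: C(6,0)·0.65^0·0.35^6 = 0.0018383
  k=1: C(6,1)·0.65^1·0.35^5 = 0.0204835
  k=2: C(6,2)·0.65^2·0.35^4 = 0.0951021
  k=3: C(6,3)·0.65^3·0.35^3 = 0.2354909
  k=4: C(6,4)·0.65^4·0.35^2 = 0.3280052
1 − 0.6809201 = 0.3190799

0.31908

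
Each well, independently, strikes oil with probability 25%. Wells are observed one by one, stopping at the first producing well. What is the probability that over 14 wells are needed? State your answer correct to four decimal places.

0.0178

Y = number of wells to the first success; geometric, p = 0.25.
P(Y > 14) = P(first 14 all fail) = (1−p)^14 = 0.017818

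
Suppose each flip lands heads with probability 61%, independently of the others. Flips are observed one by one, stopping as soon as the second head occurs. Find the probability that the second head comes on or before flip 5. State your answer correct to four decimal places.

0.9204

Finishing within 5 flips ⇔ at least 2 successes in the first 5. With X ~ Binomial(5, 0.61), P(Y ≤ 5) = 1 − P(X ≤ 1).
  k=0: C(5,0)·0.61^0·0.39^5 = 0.009022
  k=1: C(5,1)·0.61^1·0.39^4 = 0.070560
1 − 0.079582 = 0.920418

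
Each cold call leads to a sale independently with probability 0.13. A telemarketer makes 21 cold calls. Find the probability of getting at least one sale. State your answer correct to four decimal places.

P(at least one) = 1 − P(none) = 1 − (1 − 0.13)^21
= 1 − 0.053691 = 0.946309

0.9463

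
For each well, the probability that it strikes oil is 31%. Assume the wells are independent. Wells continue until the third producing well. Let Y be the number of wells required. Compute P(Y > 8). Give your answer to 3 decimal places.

0.526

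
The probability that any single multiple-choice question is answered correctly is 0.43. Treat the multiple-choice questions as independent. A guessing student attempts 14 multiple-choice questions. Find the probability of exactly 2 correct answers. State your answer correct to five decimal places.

X ~ Binomial(n=14, p=0.43).
P(X=2) = C(14,2) · p^2 · (1−p)^12
= 91 · 0.1849 · 0.0011762 = 0.0197914

0.01979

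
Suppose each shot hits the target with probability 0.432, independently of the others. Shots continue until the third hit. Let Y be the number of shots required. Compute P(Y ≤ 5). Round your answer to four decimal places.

0.3741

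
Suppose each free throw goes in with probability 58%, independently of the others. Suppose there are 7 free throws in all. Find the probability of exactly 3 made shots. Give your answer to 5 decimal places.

X ~ Binomial(n=7, p=0.58).
P(X=3) = C(7,3) · p^3 · (1−p)^4
= 35 · 0.19511 · 0.031117 = 0.2124952

0.21250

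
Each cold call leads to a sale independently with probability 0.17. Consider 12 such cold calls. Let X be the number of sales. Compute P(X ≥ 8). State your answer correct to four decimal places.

X ~ Binomial(12, 0.17); P(X ≥ 8) = Σ C(12,k) p^k (1−p)^(12−k) over k:
  k=8: C(12,8)·0.17^8·0.83^4 = 0.000164
  k=9: C(12,9)·0.17^9·0.83^3 = 0.000015
  k=10: C(12,10)·0.17^10·0.83^2 = 0.000001
  k=11: C(12,11)·0.17^11·0.83^1 = 0.000000
  k=12: C(12,12)·0.17^12·0.83^0 = 0.000000
Total = 0.000180

0.0002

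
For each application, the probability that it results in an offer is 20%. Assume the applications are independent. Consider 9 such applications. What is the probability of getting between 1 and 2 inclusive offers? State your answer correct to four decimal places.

X ~ Binomial(9, 0.20); P(1 ≤ X ≤ 2) = Σ C(9,k) p^k (1−p)^(9−k) over k:
  k=1: C(9,1)·0.20^1·0.80^8 = 0.301990
  k=2: C(9,2)·0.20^2·0.80^7 = 0.301990
Total = 0.603980

0.6040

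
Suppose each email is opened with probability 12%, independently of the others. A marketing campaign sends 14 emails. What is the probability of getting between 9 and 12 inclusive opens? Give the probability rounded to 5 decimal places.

0.00001

X ~ Binomial(14, 0.12); P(9 ≤ X ≤ 12) = Σ C(14,k) p^k (1−p)^(14−k) over k:
  k=9: C(14,9)·0.12^9·0.88^5 = 0.0000055
  k=10: C(14,10)·0.12^10·0.88^4 = 0.0000004
  k=11: C(14,11)·0.12^11·0.88^3 = 0.0000000
  k=12: C(14,12)·0.12^12·0.88^2 = 0.0000000
Total = 0.0000058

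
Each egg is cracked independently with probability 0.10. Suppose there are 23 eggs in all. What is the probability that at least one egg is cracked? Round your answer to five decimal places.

P(at least one) = 1 − P(none) = 1 − (1 − 0.10)^23
= 1 − 0.0886294 = 0.9113706

0.91137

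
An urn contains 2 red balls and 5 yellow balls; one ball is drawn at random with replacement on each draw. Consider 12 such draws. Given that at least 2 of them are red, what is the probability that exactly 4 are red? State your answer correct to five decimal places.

0.24899

X ~ Binomial(12, 0.285714). Want P(X=4 | X≥2) = P(X=4) / P(X≥2).
P(X=4) = C(12,4)·0.285714^4·0.714286^8 = 0.2235161
P(X≥2) = 1 − 0.0176386 − 0.0846652 = 0.8976962
Ratio = 0.2235161 / 0.8976962 = 0.2489885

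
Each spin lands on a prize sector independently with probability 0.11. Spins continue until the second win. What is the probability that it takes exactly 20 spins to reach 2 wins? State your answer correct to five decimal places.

0.02822

Y = trial on which the second success occurs; negative binomial, r=2, p=0.11.
P(Y=20) = C(19,1) · p^2 · (1−p)^18
= 19 · 0.0121 · 0.12275 = 0.0282201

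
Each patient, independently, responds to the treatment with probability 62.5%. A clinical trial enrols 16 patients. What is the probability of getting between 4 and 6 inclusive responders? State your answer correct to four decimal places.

X ~ Binomial(16, 0.625); P(4 ≤ X ≤ 6) = Σ C(16,k) p^k (1−p)^(16−k) over k:
  k=4: C(16,4)·0.625^4·0.375^12 = 0.002148
  k=5: C(16,5)·0.625^5·0.375^11 = 0.008591
  k=6: C(16,6)·0.625^6·0.375^10 = 0.026249
Total = 0.036988

0.0370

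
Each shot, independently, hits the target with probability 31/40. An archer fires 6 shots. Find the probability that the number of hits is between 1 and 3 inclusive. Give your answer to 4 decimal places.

X ~ Binomial(6, 0.775); P(1 ≤ X ≤ 3) = Σ C(6,k) p^k (1−p)^(6−k) over k:
  k=1: C(6,1)·0.775^1·0.225^5 = 0.002681
  k=2: C(6,2)·0.775^2·0.225^4 = 0.023090
  k=3: C(6,3)·0.775^3·0.225^3 = 0.106043
Total = 0.131815

0.1318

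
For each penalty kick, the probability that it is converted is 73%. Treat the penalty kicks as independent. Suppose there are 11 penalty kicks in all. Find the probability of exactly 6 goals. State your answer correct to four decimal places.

0.1003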